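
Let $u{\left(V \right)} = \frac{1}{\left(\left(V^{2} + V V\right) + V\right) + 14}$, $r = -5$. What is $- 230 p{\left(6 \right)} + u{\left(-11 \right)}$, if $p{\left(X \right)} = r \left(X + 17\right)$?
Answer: $\frac{6480251}{245} \approx 26450.0$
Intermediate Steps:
$p{\left(X \right)} = -85 - 5 X$ ($p{\left(X \right)} = - 5 \left(X + 17\right) = - 5 \left(17 + X\right) = -85 - 5 X$)
$u{\left(V \right)} = \frac{1}{14 + V + 2 V^{2}}$ ($u{\left(V \right)} = \frac{1}{\left(\left(V^{2} + V^{2}\right) + V\right) + 14} = \frac{1}{\left(2 V^{2} + V\right) + 14} = \frac{1}{\left(V + 2 V^{2}\right) + 14} = \frac{1}{14 + V + 2 V^{2}}$)
$- 230 p{\left(6 \right)} + u{\left(-11 \right)} = - 230 \left(-85 - 30\right) + \frac{1}{14 - 11 + 2 \left(-11\right)^{2}} = - 230 \left(-85 - 30\right) + \frac{1}{14 - 11 + 2 \cdot 121} = \left(-230\right) \left(-115\right) + \frac{1}{14 - 11 + 242} = 26450 + \frac{1}{245} = \frac{6480251}{245}$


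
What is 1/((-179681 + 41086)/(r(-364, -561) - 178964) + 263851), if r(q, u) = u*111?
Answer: 48247/12730046916 ≈ 3.7900e-6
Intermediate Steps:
r(q, u) = 111*u
1/((-179681 + 41086)/(r(-364, -561) - 178964) + 263851) = 1/((-179681 + 41086)/(111*(-561) - 178964) + 263851) = 1/(-138595/(-62271 - 178964) + 263851) = 1/(-138595/(-241235) + 263851) = 1/(-138595*(-1/241235) + 263851) = 1/(27719/48247 + 263851) = 1/(12730046916/48247) = 48247/12730046916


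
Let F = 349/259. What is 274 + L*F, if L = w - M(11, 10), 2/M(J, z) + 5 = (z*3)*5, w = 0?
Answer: 10289372/37555 ≈ 273.98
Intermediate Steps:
M(J, z) = 2/(-5 + 15*z) (M(J, z) = 2/(-5 + (z*3)*5) = 2/(-5 + (3*z)*5) = 2/(-5 + 15*z))
L = -2/145 (L = 0 - 2/(5*(-1 + 3*10)) = 0 - 2/(5*(-1 + 30)) = 0 - 2/(5*29) = 0 - 1*2/145 = 0 - 2/145 = -2/145 ≈ -0.013793)
F = 349/259 (F = 349*(1/259) = 349/259 ≈ 1.3475)
274 + L*F = 274 - 2/145*349/259 = 274 - 698/37555 = 10289372/37555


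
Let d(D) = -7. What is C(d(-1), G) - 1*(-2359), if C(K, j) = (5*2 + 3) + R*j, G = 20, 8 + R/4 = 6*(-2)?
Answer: 772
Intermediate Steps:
R = -80 (R = -32 + 4*(6*(-2)) = -32 + 4*(-12) = -32 - 48 = -80)
C(K, j) = 13 - 80*j (C(K, j) = (5*2 + 3) - 80*j = (10 + 3) - 80*j = 13 - 80*j)
C(d(-1), G) - 1*(-2359) = (13 - 80*20) - 1*(-2359) = (13 - 1600) + 2359 = -1587 + 2359 = 772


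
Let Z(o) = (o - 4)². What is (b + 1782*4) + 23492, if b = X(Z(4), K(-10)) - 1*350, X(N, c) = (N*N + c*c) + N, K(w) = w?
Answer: 30370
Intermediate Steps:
Z(o) = (-4 + o)²
X(N, c) = N + N² + c² (X(N, c) = (N² + c²) + N = N + N² + c²)
b = -250 (b = ((-4 + 4)² + ((-4 + 4)²)² + (-10)²) - 1*350 = (0² + (0²)² + 100) - 350 = (0 + 0² + 100) - 350 = (0 + 0 + 100) - 350 = 100 - 350 = -250)
(b + 1782*4) + 23492 = (-250 + 1782*4) + 23492 = (-250 + 7128) + 23492 = 6878 + 23492 = 30370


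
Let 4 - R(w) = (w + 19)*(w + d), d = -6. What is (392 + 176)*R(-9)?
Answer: 87472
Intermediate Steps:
R(w) = 4 - (-6 + w)*(19 + w) (R(w) = 4 - (w + 19)*(w - 6) = 4 - (19 + w)*(-6 + w) = 4 - (-6 + w)*(19 + w))
(392 + 176)*R(-9) = (392 + 176)*(118 - 1*(-9)² - 13*(-9)) = 568*(118 - 1*81 + 117) = 568*(118 - 81 + 117) = 568*154 = 87472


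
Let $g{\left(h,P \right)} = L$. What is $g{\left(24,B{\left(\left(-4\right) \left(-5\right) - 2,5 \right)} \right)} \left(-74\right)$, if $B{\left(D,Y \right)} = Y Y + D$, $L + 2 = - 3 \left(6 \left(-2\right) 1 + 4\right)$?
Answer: $-1628$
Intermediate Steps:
$L = 22$ ($L = -2 - 3 \left(6 \left(-2\right) 1 + 4\right) = -2 - 3 \left(\left(-12\right) 1 + 4\right) = -2 - 3 \left(-12 + 4\right) = -2 - -24 = -2 + 24 = 22$)
$B{\left(D,Y \right)} = D + Y^{2}$ ($B{\left(D,Y \right)} = Y^{2} + D = D + Y^{2}$)
$g{\left(h,P \right)} = 22$
$g{\left(24,B{\left(\left(-4\right) \left(-5\right) - 2,5 \right)} \right)} \left(-74\right) = 22 \left(-74\right) = -1628$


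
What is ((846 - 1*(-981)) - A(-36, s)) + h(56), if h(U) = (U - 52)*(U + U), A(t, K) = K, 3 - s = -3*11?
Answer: 2239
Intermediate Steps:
s = 36 (s = 3 - (-3)*11 = 3 - 1*(-33) = 3 + 33 = 36)
h(U) = 2*U*(-52 + U) (h(U) = (-52 + U)*(2*U) = 2*U*(-52 + U))
((846 - 1*(-981)) - A(-36, s)) + h(56) = ((846 - 1*(-981)) - 1*36) + 2*56*(-52 + 56) = ((846 + 981) - 36) + 2*56*4 = (1827 - 36) + 448 = 1791 + 448 = 2239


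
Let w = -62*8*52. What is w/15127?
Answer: -25792/15127 ≈ -1.7050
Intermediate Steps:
w = -25792 (w = -496*52 = -25792)
w/15127 = -25792/15127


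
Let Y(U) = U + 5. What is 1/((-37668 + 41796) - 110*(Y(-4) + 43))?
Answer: -1/712 ≈ -0.0014045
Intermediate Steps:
Y(U) = 5 + U
1/((-37668 + 41796) - 110*(Y(-4) + 43)) = 1/((-37668 + 41796) - 110*((5 - 4) + 43)) = 1/(4128 - 110*(1 + 43)) = 1/(4128 - 110*44) = 1/(4128 - 4840) = 1/(-712) = -1/712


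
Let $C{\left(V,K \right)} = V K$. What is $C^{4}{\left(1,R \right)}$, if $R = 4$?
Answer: $256$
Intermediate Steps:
$C{\left(V,K \right)} = K V$
$C^{4}{\left(1,R \right)} = \left(4 \cdot 1\right)^{4} = 4^{4} = 256$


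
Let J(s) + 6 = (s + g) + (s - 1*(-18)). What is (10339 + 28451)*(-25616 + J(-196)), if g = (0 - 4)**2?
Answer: -1007764200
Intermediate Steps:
g = 16 (g = (-4)**2 = 16)
J(s) = 28 + 2*s (J(s) = -6 + ((s + 16) + (s - 1*(-18))) = -6 + ((16 + s) + (s + 18)) = -6 + ((16 + s) + (18 + s)) = -6 + (34 + 2*s) = 28 + 2*s)
(10339 + 28451)*(-25616 + J(-196)) = (10339 + 28451)*(-25616 + (28 + 2*(-196))) = 38790*(-25616 + (28 - 392)) = 38790*(-25616 - 364) = 38790*(-25980) = -1007764200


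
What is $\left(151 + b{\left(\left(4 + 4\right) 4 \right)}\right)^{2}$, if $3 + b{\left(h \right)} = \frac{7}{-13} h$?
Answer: $\frac{2890000}{169} \approx 17101.0$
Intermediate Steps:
$b{\left(h \right)} = -3 - \frac{7 h}{13}$ ($b{\left(h \right)} = -3 + \frac{7}{-13} h = -3 + 7 \left(- \frac{1}{13}\right) h = -3 - \frac{7 h}{13}$)
$\left(151 + b{\left(\left(4 + 4\right) 4 \right)}\right)^{2} = \left(151 - \left(3 + \frac{7 \left(4 + 4\right) 4}{13}\right)\right)^{2} = \left(151 - \left(3 + \frac{7 \cdot 8 \cdot 4}{13}\right)\right)^{2} = \left(151 - \frac{263}{13}\right)^{2} = \left(\frac{1700}{13}\right)^{2} = \frac{2890000}{169}$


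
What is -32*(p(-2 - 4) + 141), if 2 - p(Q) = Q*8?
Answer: -6112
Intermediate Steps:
p(Q) = 2 - 8*Q (p(Q) = 2 - Q*8 = 2 - 8*Q)
-32*(p(-2 - 4) + 141) = -32*((2 - 8*(-2 - 4)) + 141) = -32*((2 - 8*(-6)) + 141) = -32*((2 + 48) + 141) = -32*(50 + 141) = -32*191 = -6112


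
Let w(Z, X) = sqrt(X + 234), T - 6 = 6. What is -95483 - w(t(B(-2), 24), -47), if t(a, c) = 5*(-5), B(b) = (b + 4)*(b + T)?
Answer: -95483 - sqrt(187) ≈ -95497.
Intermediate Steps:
T = 12 (T = 6 + 6 = 12)
B(b) = (4 + b)*(12 + b) (B(b) = (b + 4)*(b + 12) = (4 + b)*(12 + b))
t(a, c) = -25
w(Z, X) = sqrt(234 + X)
-95483 - w(t(B(-2), 24), -47) = -95483 - sqrt(234 - 47) = -95483 - sqrt(187)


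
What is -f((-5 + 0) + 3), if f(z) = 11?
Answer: -11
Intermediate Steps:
-f((-5 + 0) + 3) = -1*11 = -11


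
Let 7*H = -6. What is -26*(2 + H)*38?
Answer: -7904/7 ≈ -1129.1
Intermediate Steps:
H = -6/7 (H = (⅐)*(-6) = -6/7 ≈ -0.85714)
-26*(2 + H)*38 = -26*(2 - 6/7)*38 = -26*8/7*38 = -208/7*38 = -7904/7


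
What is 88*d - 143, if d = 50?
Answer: 4257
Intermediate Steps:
88*d - 143 = 88*50 - 143 = 4400 - 143 = 4257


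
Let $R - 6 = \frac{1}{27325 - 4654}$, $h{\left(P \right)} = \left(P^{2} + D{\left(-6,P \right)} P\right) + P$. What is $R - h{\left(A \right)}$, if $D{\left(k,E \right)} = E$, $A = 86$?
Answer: $- \frac{337163111}{22671} \approx -14872.0$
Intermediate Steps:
$h{\left(P \right)} = P + 2 P^{2}$ ($h{\left(P \right)} = \left(P^{2} + P P\right) + P = \left(P^{2} + P^{2}\right) + P = 2 P^{2} + P = P + 2 P^{2}$)
$R = \frac{136027}{22671}$ ($R = 6 + \frac{1}{27325 - 4654} = 6 + \frac{1}{22671} = \frac{136027}{22671} \approx 6.0$)
$R - h{\left(A \right)} = \frac{136027}{22671} - 86 \left(1 + 2 \cdot 86\right) = \frac{136027}{22671} - 86 \left(1 + 172\right) = \frac{136027}{22671} - 86 \cdot 173 = \frac{136027}{22671} - 14878 = - \frac{337163111}{22671}$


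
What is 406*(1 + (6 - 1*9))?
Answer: -812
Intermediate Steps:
406*(1 + (6 - 1*9)) = 406*(1 + (6 - 9)) = 406*(1 - 3) = 406*(-2) = -812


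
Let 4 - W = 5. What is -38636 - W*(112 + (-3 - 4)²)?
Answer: -38475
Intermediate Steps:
W = -1 (W = 4 - 1*5 = 4 - 5 = -1)
-38636 - W*(112 + (-3 - 4)²) = -38636 - (-1)*(112 + (-3 - 4)²) = -38636 - (-1)*(112 + (-7)²) = -38636 - (-1)*(112 + 49) = -38636 - (-1)*161 = -38636 - 1*(-161) = -38636 + 161 = -38475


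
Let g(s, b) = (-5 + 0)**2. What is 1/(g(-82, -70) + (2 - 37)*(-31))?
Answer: 1/1110 ≈ 0.00090090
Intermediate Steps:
g(s, b) = 25 (g(s, b) = (-5)**2 = 25)
1/(g(-82, -70) + (2 - 37)*(-31)) = 1/(25 + (2 - 37)*(-31)) = 1/(25 - 35*(-31)) = 1/(25 + 1085) = 1/1110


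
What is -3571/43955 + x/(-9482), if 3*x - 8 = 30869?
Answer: -132616291/113667630 ≈ -1.1667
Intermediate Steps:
x = 30877/3 (x = 8/3 + (⅓)*30869 = 8/3 + 30869/3 = 30877/3 ≈ 10292.)
-3571/43955 + x/(-9482) = -3571/43955 + (30877/3)/(-9482) = -3571*1/43955 + (30877/3)*(-1/9482) = -3571/43955 - 2807/2586 = -132616291/113667630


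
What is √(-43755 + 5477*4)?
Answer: I*√21847 ≈ 147.81*I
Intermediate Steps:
√(-43755 + 5477*4) = √(-43755 + 21908) = √(-21847) = I*√21847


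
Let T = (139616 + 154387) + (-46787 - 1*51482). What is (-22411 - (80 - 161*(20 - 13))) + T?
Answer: 174370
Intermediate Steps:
T = 195734 (T = 294003 + (-46787 - 51482) = 294003 - 98269 = 195734)
(-22411 - (80 - 161*(20 - 13))) + T = (-22411 - (80 - 161*(20 - 13))) + 195734 = (-22411 - (80 - 161*7)) + 195734 = (-22411 - (80 - 1127)) + 195734 = (-22411 - 1*(-1047)) + 195734 = (-22411 + 1047) + 195734 = -21364 + 195734 = 174370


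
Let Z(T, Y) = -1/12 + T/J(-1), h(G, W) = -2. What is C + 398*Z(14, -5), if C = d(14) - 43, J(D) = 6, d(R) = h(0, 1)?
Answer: 1701/2 ≈ 850.50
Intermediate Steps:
d(R) = -2
Z(T, Y) = -1/12 + T/6
C = -45 (C = -2 - 43 = -45)
C + 398*Z(14, -5) = -45 + 398*(-1/12 + (⅙)*14) = -45 + 398*(-1/12 + 7/3) = -45 + 398*(9/4) = -45 + 1791/2 = 1701/2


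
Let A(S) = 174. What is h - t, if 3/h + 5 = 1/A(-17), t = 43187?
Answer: -37530025/869 ≈ -43188.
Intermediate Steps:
h = -522/869 (h = 3/(-5 + 1/174) = 3/(-869/174) = 3*(-174/869) = -522/869 ≈ -0.60069)
h - t = -522/869 - 1*43187 = -522/869 - 43187 = -37530025/869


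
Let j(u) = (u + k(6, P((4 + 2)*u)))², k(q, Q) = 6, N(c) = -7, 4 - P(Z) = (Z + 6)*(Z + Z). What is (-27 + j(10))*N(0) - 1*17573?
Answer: -19176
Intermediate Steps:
P(Z) = 4 - 2*Z*(6 + Z) (P(Z) = 4 - (Z + 6)*(Z + Z) = 4 - (6 + Z)*2*Z = 4 - 2*Z*(6 + Z))
j(u) = (6 + u)² (j(u) = (u + 6)² = (6 + u)²)
(-27 + j(10))*N(0) - 1*17573 = (-27 + (6 + 10)²)*(-7) - 1*17573 = (-27 + 16²)*(-7) - 17573 = (-27 + 256)*(-7) - 17573 = 229*(-7) - 17573 = -1603 - 17573 = -19176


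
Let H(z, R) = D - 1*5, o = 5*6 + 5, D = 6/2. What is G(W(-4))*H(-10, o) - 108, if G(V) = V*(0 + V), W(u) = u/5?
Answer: -2732/25 ≈ -109.28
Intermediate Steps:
W(u) = u/5 (W(u) = u*(1/5) = u/5)
D = 3 (D = 6*(1/2) = 3)
G(V) = V**2 (G(V) = V*V = V**2)
o = 35 (o = 30 + 5 = 35)
H(z, R) = -2 (H(z, R) = 3 - 1*5 = 3 - 5 = -2)
G(W(-4))*H(-10, o) - 108 = ((1/5)*(-4))**2*(-2) - 108 = (-4/5)**2*(-2) - 108 = (16/25)*(-2) - 108 = -32/25 - 108 = -2732/25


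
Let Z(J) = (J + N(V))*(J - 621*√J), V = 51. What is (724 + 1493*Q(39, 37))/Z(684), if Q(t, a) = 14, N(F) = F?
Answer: -21626/282943395 - 248699*√19/597324945 ≈ -0.0018913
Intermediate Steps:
Z(J) = (51 + J)*(J - 621*√J) (Z(J) = (J + 51)*(J - 621*√J) = (51 + J)*(J - 621*√J))
(724 + 1493*Q(39, 37))/Z(684) = (724 + 1493*14)/(684² - 190026*√19 - 2548584*√19 + 51*684) = (724 + 20902)/(467856 - 190026*√19 - 2548584*√19 + 34884) = 21626/(467856 - 190026*√19 - 2548584*√19 + 34884) = 21626/(502740 - 2738610*√19)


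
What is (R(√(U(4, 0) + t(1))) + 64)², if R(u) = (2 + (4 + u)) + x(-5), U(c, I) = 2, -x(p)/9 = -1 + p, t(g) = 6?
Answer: 15384 + 496*√2 ≈ 16085.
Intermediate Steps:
x(p) = 9 - 9*p (x(p) = -9*(-1 + p) = 9 - 9*p)
R(u) = 60 + u (R(u) = (2 + (4 + u)) + (9 - 9*(-5)) = (6 + u) + (9 + 45) = (6 + u) + 54 = 60 + u)
(R(√(U(4, 0) + t(1))) + 64)² = ((60 + √(2 + 6)) + 64)² = ((60 + √8) + 64)² = ((60 + 2*√2) + 64)² = (124 + 2*√2)²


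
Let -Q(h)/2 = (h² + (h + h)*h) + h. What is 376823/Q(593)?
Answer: -376823/2111080 ≈ -0.17850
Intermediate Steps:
Q(h) = -6*h² - 2*h (Q(h) = -2*((h² + (h + h)*h) + h) = -2*((h² + (2*h)*h) + h) = -2*((h² + 2*h²) + h) = -2*(3*h² + h) = -2*(h + 3*h²) = -6*h² - 2*h)
376823/Q(593) = 376823/((-2*593*(1 + 3*593))) = 376823/((-2*593*(1 + 1779))) = 376823/((-2*593*1780)) = 376823/(-2111080) = 376823*(-1/2111080) = -376823/2111080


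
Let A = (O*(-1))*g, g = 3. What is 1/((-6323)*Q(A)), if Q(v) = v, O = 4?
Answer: 1/75876 ≈ 1.3179e-5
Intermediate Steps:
A = -12 (A = (4*(-1))*3 = -4*3 = -12)
1/((-6323)*Q(A)) = 1/(-6323*(-12)) = -1/6323*(-1/12) = 1/75876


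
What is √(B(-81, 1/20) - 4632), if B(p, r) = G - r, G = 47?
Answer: 3*I*√50945/10 ≈ 67.713*I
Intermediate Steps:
B(p, r) = 47 - r
√(B(-81, 1/20) - 4632) = √((47 - 1/20) - 4632) = √(939/20 - 4632) = √(-91701/20) = 3*I*√50945/10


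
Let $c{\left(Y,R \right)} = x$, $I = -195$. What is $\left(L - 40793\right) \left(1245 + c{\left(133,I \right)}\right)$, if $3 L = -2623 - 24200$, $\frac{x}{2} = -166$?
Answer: $-45407142$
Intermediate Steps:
$x = -332$ ($x = 2 \left(-166\right) = -332$)
$L = -8941$ ($L = \frac{-2623 - 24200}{3} = \frac{1}{3} \left(-26823\right) = -8941$)
$c{\left(Y,R \right)} = -332$
$\left(L - 40793\right) \left(1245 + c{\left(133,I \right)}\right) = \left(-8941 - 40793\right) \left(1245 - 332\right) = \left(-49734\right) 913 = -45407142$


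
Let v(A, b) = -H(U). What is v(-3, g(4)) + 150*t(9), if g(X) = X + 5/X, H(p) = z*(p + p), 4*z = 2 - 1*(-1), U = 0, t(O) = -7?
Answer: -1050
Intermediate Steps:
z = ¾ (z = (2 - 1*(-1))/4 = (2 + 1)/4 = (¼)*3 = ¾ ≈ 0.75000)
H(p) = 3*p/2 (H(p) = 3*(p + p)/4 = 3*(2*p)/4 = 3*p/2)
v(A, b) = 0 (v(A, b) = -3*0/2 = -1*0 = 0)
v(-3, g(4)) + 150*t(9) = 0 + 150*(-7) = 0 - 1050 = -1050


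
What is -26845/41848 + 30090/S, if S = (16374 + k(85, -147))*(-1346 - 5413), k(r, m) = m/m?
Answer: -198161792963/308778606600 ≈ -0.64176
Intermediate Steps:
k(r, m) = 1
S = -110678625 (S = (16374 + 1)*(-1346 - 5413) = 16375*(-6759) = -110678625)
-26845/41848 + 30090/S = -26845/41848 + 30090/(-110678625) = -26845*1/41848 + 30090*(-1/110678625) = -26845/41848 - 2006/7378575 = -198161792963/308778606600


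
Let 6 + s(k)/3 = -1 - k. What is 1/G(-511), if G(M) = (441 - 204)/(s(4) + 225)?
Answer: 64/79 ≈ 0.81013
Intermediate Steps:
s(k) = -21 - 3*k (s(k) = -18 + 3*(-1 - k) = -18 + (-3 - 3*k) = -21 - 3*k)
G(M) = 79/64 (G(M) = (441 - 204)/((-21 - 3*4) + 225) = 237/((-21 - 12) + 225) = 237/(-33 + 225) = 237/192 = 237*(1/192) = 79/64)
1/G(-511) = 1/(79/64) = 64/79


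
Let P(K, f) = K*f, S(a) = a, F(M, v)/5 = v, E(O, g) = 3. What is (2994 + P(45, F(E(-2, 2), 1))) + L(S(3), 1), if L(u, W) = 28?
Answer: 3247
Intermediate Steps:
F(M, v) = 5*v
(2994 + P(45, F(E(-2, 2), 1))) + L(S(3), 1) = (2994 + 45*(5*1)) + 28 = (2994 + 45*5) + 28 = (2994 + 225) + 28 = 3219 + 28 = 3247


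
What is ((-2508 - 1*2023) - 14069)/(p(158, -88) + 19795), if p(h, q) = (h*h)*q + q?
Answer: 744/87085 ≈ 0.0085434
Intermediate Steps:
p(h, q) = q + q*h² (p(h, q) = h²*q + q = q*h² + q = q + q*h²)
((-2508 - 1*2023) - 14069)/(p(158, -88) + 19795) = ((-2508 - 1*2023) - 14069)/(-88*(1 + 158²) + 19795) = ((-2508 - 2023) - 14069)/(-88*(1 + 24964) + 19795) = (-4531 - 14069)/(-88*24965 + 19795) = -18600/(-2196920 + 19795) = -18600/(-2177125) = -18600*(-1/2177125) = 744/87085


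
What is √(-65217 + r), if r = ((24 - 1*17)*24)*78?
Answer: I*√52113 ≈ 228.28*I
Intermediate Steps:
r = 13104 (r = ((24 - 17)*24)*78 = (7*24)*78 = 168*78 = 13104)
√(-65217 + r) = √(-65217 + 13104) = √(-52113) = I*√52113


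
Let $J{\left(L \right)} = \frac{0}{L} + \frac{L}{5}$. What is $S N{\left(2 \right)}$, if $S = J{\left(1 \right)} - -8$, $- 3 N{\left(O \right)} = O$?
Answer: $- \frac{82}{15} \approx -5.4667$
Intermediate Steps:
$N{\left(O \right)} = - \frac{O}{3}$
$J{\left(L \right)} = \frac{L}{5}$ ($J{\left(L \right)} = 0 + L \frac{1}{5} = 0 + \frac{L}{5} = \frac{L}{5}$)
$S = \frac{41}{5}$ ($S = \frac{1}{5} \cdot 1 - -8 = \frac{1}{5} + 8 = \frac{41}{5} \approx 8.2$)
$S N{\left(2 \right)} = \frac{41 \left(\left(- \frac{1}{3}\right) 2\right)}{5} = \frac{41}{5} \left(- \frac{2}{3}\right) = - \frac{82}{15}$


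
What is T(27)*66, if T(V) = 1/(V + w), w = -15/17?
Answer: 187/74 ≈ 2.5270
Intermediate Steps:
w = -15/17 (w = -15*1/17 = -15/17 ≈ -0.88235)
T(V) = 1/(-15/17 + V) (T(V) = 1/(V - 15/17) = 1/(-15/17 + V))
T(27)*66 = (17/(-15 + 17*27))*66 = (17/(-15 + 459))*66 = (17/444)*66 = 187/74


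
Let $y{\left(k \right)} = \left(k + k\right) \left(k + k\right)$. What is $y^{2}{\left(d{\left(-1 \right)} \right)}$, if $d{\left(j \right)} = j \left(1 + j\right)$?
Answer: $0$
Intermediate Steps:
$y{\left(k \right)} = 4 k^{2}$ ($y{\left(k \right)} = 2 k 2 k = 4 k^{2}$)
$y^{2}{\left(d{\left(-1 \right)} \right)} = \left(4 \left(- (1 - 1)\right)^{2}\right)^{2} = \left(4 \left(\left(-1\right) 0\right)^{2}\right)^{2} = \left(4 \cdot 0^{2}\right)^{2} = \left(4 \cdot 0\right)^{2} = 0^{2} = 0$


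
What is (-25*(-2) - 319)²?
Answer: 72361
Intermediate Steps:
(-25*(-2) - 319)² = (50 - 319)² = (-269)² = 72361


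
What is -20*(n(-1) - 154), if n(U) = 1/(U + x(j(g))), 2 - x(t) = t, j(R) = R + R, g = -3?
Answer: 21540/7 ≈ 3077.1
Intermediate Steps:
j(R) = 2*R
x(t) = 2 - t
n(U) = 1/(8 + U) (n(U) = 1/(U + (2 - 2*(-3))) = 1/(U + (2 - 1*(-6))) = 1/(U + (2 + 6)) = 1/(U + 8) = 1/(8 + U))
-20*(n(-1) - 154) = -20*(1/(8 - 1) - 154) = -20*(1/7 - 154) = -20*(⅐ - 154) = -20*(-1077/7) = 21540/7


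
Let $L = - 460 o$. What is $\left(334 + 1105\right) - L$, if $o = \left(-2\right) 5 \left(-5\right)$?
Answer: $24439$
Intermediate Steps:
$o = 50$ ($o = \left(-10\right) \left(-5\right) = 50$)
$L = -23000$ ($L = \left(-460\right) 50 = -23000$)
$\left(334 + 1105\right) - L = \left(334 + 1105\right) - -23000 = 1439 + 23000 = 24439$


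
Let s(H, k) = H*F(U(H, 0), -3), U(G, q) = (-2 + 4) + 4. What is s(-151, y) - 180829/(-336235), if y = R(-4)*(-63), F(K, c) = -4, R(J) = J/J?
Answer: 203266769/336235 ≈ 604.54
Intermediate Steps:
U(G, q) = 6 (U(G, q) = 2 + 4 = 6)
R(J) = 1
y = -63 (y = 1*(-63) = -63)
s(H, k) = -4*H (s(H, k) = H*(-4) = -4*H)
s(-151, y) - 180829/(-336235) = -4*(-151) - 180829/(-336235) = 604 - 180829*(-1)/336235 = 604 - 1*(-180829/336235) = 604 + 180829/336235 = 203266769/336235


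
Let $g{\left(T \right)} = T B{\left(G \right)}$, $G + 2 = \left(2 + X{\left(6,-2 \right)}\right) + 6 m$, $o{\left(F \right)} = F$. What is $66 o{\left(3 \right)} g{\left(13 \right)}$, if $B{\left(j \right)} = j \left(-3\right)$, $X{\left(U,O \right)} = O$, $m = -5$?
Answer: $247104$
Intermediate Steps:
$G = -32$ ($G = -2 + \left(\left(2 - 2\right) + 6 \left(-5\right)\right) = -2 + \left(0 - 30\right) = -2 - 30 = -32$)
$B{\left(j \right)} = - 3 j$
$g{\left(T \right)} = 96 T$ ($g{\left(T \right)} = T \left(\left(-3\right) \left(-32\right)\right) = T 96 = 96 T$)
$66 o{\left(3 \right)} g{\left(13 \right)} = 66 \cdot 3 \cdot 96 \cdot 13 = 198 \cdot 1248 = 247104$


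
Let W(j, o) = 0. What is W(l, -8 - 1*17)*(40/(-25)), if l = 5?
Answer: 0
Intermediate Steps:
W(l, -8 - 1*17)*(40/(-25)) = 0*(40/(-25)) = 0*(40*(-1/25)) = 0*(-8/5) = 0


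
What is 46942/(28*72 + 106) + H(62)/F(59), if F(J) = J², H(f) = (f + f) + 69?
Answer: 81907324/3693341 ≈ 22.177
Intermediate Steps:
H(f) = 69 + 2*f (H(f) = 2*f + 69 = 69 + 2*f)
46942/(28*72 + 106) + H(62)/F(59) = 46942/(28*72 + 106) + (69 + 2*62)/(59²) = 46942/(2016 + 106) + (69 + 124)/3481 = 46942/2122 + 193*(1/3481) = 46942*(1/2122) + 193/3481 = 23471/1061 + 193/3481 = 81907324/3693341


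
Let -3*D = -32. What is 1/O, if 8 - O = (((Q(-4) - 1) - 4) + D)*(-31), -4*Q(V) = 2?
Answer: 6/1009 ≈ 0.0059465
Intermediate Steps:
D = 32/3 (D = -1/3*(-32) = 32/3 ≈ 10.667)
Q(V) = -1/2 (Q(V) = -1/4*2 = -1/2)
O = 1009/6 (O = 8 - (((-1/2 - 1) - 4) + 32/3)*(-31) = 8 - ((-3/2 - 4) + 32/3)*(-31) = 8 - (-11/2 + 32/3)*(-31) = 8 - 31*(-31)/6 = 8 - 1*(-961/6) = 8 + 961/6 = 1009/6 ≈ 168.17)
1/O = 1/(1009/6) = 6/1009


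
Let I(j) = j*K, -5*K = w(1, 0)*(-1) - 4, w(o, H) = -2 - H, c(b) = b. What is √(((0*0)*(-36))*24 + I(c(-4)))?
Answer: 2*I*√10/5 ≈ 1.2649*I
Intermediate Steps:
K = ⅖ (K = -((-2 - 1*0)*(-1) - 4)/5 = -((-2 + 0)*(-1) - 4)/5 = -(-2*(-1) - 4)/5 = -(2 - 4)/5 = -⅕*(-2) = ⅖ ≈ 0.40000)
I(j) = 2*j/5 (I(j) = j*(⅖) = 2*j/5)
√(((0*0)*(-36))*24 + I(c(-4))) = √(((0*0)*(-36))*24 + (⅖)*(-4)) = √((0*(-36))*24 - 8/5) = √(0*24 - 8/5) = √(0 - 8/5) = √(-8/5) = 2*I*√10/5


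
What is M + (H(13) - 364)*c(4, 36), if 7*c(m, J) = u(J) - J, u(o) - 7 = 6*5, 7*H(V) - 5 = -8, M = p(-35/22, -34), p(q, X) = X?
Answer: -4217/49 ≈ -86.061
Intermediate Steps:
M = -34
H(V) = -3/7 (H(V) = 5/7 + (⅐)*(-8) = 5/7 - 8/7 = -3/7)
u(o) = 37 (u(o) = 7 + 6*5 = 7 + 30 = 37)
c(m, J) = 37/7 - J/7 (c(m, J) = (37 - J)/7 = 37/7 - J/7)
M + (H(13) - 364)*c(4, 36) = -34 + (-3/7 - 364)*(37/7 - ⅐*36) = -34 - 2551*(37/7 - 36/7)/7 = -34 - 2551/7*⅐ = -34 - 2551/49 = -4217/49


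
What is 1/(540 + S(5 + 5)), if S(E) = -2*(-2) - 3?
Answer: 1/541 ≈ 0.0018484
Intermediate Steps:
S(E) = 1 (S(E) = 4 - 3 = 1)
1/(540 + S(5 + 5)) = 1/(540 + 1) = 1/541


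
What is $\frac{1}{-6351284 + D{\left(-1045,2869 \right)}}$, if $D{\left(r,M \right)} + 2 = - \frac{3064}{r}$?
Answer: $- \frac{1045}{6637090806} \approx -1.5745 \cdot 10^{-7}$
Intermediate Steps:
$D{\left(r,M \right)} = -2 - \frac{3064}{r}$
$\frac{1}{-6351284 + D{\left(-1045,2869 \right)}} = \frac{1}{-6351284 - \left(2 + \frac{3064}{-1045}\right)} = \frac{1}{-6351284 - - \frac{974}{1045}} = \frac{1}{-6351284 + \left(-2 + \frac{3064}{1045}\right)} = \frac{1}{-6351284 + \frac{974}{1045}} = \frac{1}{- \frac{6637090806}{1045}} = - \frac{1045}{6637090806}$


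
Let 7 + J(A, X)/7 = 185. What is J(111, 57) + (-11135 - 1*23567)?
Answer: -33456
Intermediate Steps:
J(A, X) = 1246 (J(A, X) = -49 + 7*185 = -49 + 1295 = 1246)
J(111, 57) + (-11135 - 1*23567) = 1246 + (-11135 - 1*23567) = 1246 + (-11135 - 23567) = 1246 - 34702 = -33456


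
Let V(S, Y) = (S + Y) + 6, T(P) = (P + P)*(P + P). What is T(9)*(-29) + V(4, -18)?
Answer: -9404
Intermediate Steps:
T(P) = 4*P**2 (T(P) = (2*P)*(2*P) = 4*P**2)
V(S, Y) = 6 + S + Y
T(9)*(-29) + V(4, -18) = (4*9**2)*(-29) + (6 + 4 - 18) = (4*81)*(-29) - 8 = 324*(-29) - 8 = -9396 - 8 = -9404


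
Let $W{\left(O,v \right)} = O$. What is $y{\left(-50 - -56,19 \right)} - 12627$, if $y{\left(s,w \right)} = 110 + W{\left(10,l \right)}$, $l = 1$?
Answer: $-12507$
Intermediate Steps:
$y{\left(s,w \right)} = 120$ ($y{\left(s,w \right)} = 110 + 10 = 120$)
$y{\left(-50 - -56,19 \right)} - 12627 = 120 - 12627 = -12507$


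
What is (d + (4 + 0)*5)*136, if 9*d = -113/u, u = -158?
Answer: 1941604/711 ≈ 2730.8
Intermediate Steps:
d = 113/1422 (d = (-113/(-158))/9 = (-113*(-1/158))/9 = (⅑)*(113/158) = 113/1422 ≈ 0.079466)
(d + (4 + 0)*5)*136 = (113/1422 + (4 + 0)*5)*136 = (113/1422 + 4*5)*136 = (113/1422 + 20)*136 = (28553/1422)*136 = 1941604/711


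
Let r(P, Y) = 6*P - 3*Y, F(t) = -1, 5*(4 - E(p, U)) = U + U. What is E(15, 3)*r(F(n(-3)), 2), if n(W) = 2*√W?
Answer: -168/5 ≈ -33.600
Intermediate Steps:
E(p, U) = 4 - 2*U/5 (E(p, U) = 4 - (U + U)/5 = 4 - 2*U/5)
r(P, Y) = -3*Y + 6*P
E(15, 3)*r(F(n(-3)), 2) = (4 - ⅖*3)*(-3*2 + 6*(-1)) = (4 - 6/5)*(-6 - 6) = (14/5)*(-12) = -168/5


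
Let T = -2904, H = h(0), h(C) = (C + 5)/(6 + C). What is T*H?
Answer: -2420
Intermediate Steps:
h(C) = (5 + C)/(6 + C)
H = ⅚ (H = (5 + 0)/(6 + 0) = 5/6 = (⅙)*5 = ⅚ ≈ 0.83333)
T*H = -2904*⅚ = -2420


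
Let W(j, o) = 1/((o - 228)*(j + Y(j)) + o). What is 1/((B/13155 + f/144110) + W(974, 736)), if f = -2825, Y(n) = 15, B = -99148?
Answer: -31795046655780/240259499386963 ≈ -0.13234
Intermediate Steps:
W(j, o) = 1/(o + (-228 + o)*(15 + j)) (W(j, o) = 1/((o - 228)*(j + 15) + o) = 1/((-228 + o)*(15 + j) + o) = 1/(o + (-228 + o)*(15 + j)))
1/((B/13155 + f/144110) + W(974, 736)) = 1/((-99148/13155 - 2825/144110) + 1/(-3420 - 228*974 + 16*736 + 974*736)) = 1/((-99148*1/13155 - 2825*1/144110) + 1/(-3420 - 222072 + 11776 + 716864)) = 1/((-99148/13155 - 565/28822) + 1/503148) = 1/(-2865076231/379153410 + 1/503148) = 1/(-240259499386963/31795046655780) = -31795046655780/240259499386963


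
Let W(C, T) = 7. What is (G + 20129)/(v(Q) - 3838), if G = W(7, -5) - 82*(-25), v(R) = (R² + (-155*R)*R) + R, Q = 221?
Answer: -22186/7525131 ≈ -0.0029483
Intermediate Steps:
v(R) = R - 154*R² (v(R) = (R² - 155*R²) + R = -154*R² + R = R - 154*R²)
G = 2057 (G = 7 - 82*(-25) = 7 + 2050 = 2057)
(G + 20129)/(v(Q) - 3838) = (2057 + 20129)/(221*(1 - 154*221) - 3838) = 22186/(221*(1 - 34034) - 3838) = 22186/(221*(-34033) - 3838) = 22186/(-7521293 - 3838) = 22186/(-7525131) = 22186*(-1/7525131) = -22186/7525131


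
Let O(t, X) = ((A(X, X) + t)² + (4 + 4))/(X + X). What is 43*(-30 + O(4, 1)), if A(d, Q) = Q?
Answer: -1161/2 ≈ -580.50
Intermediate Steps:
O(t, X) = (8 + (X + t)²)/(2*X) (O(t, X) = ((X + t)² + (4 + 4))/(X + X) = ((X + t)² + 8)/((2*X)) = (8 + (X + t)²)*(1/(2*X)) = (8 + (X + t)²)/(2*X))
43*(-30 + O(4, 1)) = 43*(-30 + (½)*(8 + (1 + 4)²)/1) = 43*(-30 + (½)*1*(8 + 5²)) = 43*(-30 + (½)*1*(8 + 25)) = 43*(-30 + (½)*1*33) = 43*(-30 + 33/2) = 43*(-27/2) = -1161/2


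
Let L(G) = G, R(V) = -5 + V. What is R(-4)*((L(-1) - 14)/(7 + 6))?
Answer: 135/13 ≈ 10.385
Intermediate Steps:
R(-4)*((L(-1) - 14)/(7 + 6)) = (-5 - 4)*((-1 - 14)/(7 + 6)) = -(-135)/13 = -9*(-15/13) = 135/13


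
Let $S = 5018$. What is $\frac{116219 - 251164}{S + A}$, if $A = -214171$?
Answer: $\frac{134945}{209153} \approx 0.6452$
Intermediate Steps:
$\frac{116219 - 251164}{S + A} = \frac{116219 - 251164}{5018 - 214171} = - \frac{134945}{-209153} = \left(-134945\right) \left(- \frac{1}{209153}\right) = \frac{134945}{209153}$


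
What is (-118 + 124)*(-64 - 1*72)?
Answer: -816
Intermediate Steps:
(-118 + 124)*(-64 - 1*72) = 6*(-64 - 72) = 6*(-136) = -816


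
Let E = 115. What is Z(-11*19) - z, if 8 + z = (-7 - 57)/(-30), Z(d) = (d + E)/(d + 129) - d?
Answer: 5185/24 ≈ 216.04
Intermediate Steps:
Z(d) = -d + (115 + d)/(129 + d) (Z(d) = (d + 115)/(d + 129) - d = (115 + d)/(129 + d) - d = -d + (115 + d)/(129 + d))
z = -88/15 (z = -8 + (-7 - 57)/(-30) = -8 - 64*(-1/30) = -8 + 32/15 = -88/15 ≈ -5.8667)
Z(-11*19) - z = (115 - (-11*19)² - (-1408)*19)/(129 - 11*19) - 1*(-88/15) = (115 - 1*(-209)² - 128*(-209))/(129 - 209) + 88/15 = (115 - 1*43681 + 26752)/(-80) + 88/15 = -(115 - 43681 + 26752)/80 + 88/15 = -1/80*(-16814) + 88/15 = 8407/40 + 88/15 = 5185/24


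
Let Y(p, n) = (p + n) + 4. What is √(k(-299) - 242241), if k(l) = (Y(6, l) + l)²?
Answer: √103503 ≈ 321.72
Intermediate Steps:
Y(p, n) = 4 + n + p (Y(p, n) = (n + p) + 4 = 4 + n + p)
k(l) = (10 + 2*l)² (k(l) = ((4 + l + 6) + l)² = ((10 + l) + l)² = (10 + 2*l)²)
√(k(-299) - 242241) = √(4*(5 - 299)² - 242241) = √(4*(-294)² - 242241) = √(4*86436 - 242241) = √(345744 - 242241) = √103503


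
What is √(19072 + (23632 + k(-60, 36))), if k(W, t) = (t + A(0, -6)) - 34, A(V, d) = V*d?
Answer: √42706 ≈ 206.65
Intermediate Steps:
k(W, t) = -34 + t (k(W, t) = (t + 0*(-6)) - 34 = (t + 0) - 34 = t - 34 = -34 + t)
√(19072 + (23632 + k(-60, 36))) = √(19072 + (23632 + (-34 + 36))) = √(19072 + (23632 + 2)) = √(19072 + 23634) = √42706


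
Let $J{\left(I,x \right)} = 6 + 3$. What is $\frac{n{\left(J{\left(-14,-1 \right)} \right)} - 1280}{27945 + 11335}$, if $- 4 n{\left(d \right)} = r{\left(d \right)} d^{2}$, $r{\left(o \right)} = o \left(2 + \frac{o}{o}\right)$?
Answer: $- \frac{7307}{157120} \approx -0.046506$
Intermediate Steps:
$r{\left(o \right)} = 3 o$ ($r{\left(o \right)} = o \left(2 + 1\right) = o 3 = 3 o$)
$J{\left(I,x \right)} = 9$
$n{\left(d \right)} = - \frac{3 d^{3}}{4}$ ($n{\left(d \right)} = - \frac{3 d d^{2}}{4} = - \frac{3 d^{3}}{4}$)
$\frac{n{\left(J{\left(-14,-1 \right)} \right)} - 1280}{27945 + 11335} = \frac{- \frac{3 \cdot 9^{3}}{4} - 1280}{27945 + 11335} = \frac{\left(- \frac{3}{4}\right) 729 - 1280}{39280} = \left(- \frac{2187}{4} - 1280\right) \frac{1}{39280} = \left(- \frac{7307}{4}\right) \frac{1}{39280} = - \frac{7307}{157120}$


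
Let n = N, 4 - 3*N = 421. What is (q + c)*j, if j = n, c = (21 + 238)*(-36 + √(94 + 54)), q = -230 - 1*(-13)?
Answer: 1326199 - 72002*√37 ≈ 8.8823e+5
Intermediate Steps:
q = -217 (q = -230 + 13 = -217)
N = -139 (N = 4/3 - ⅓*421 = 4/3 - 421/3 = -139)
c = -9324 + 518*√37 (c = 259*(-36 + √148) = 259*(-36 + 2*√37) = -9324 + 518*√37 ≈ -6173.1)
n = -139
j = -139
(q + c)*j = (-217 + (-9324 + 518*√37))*(-139) = (-9541 + 518*√37)*(-139) = 1326199 - 72002*√37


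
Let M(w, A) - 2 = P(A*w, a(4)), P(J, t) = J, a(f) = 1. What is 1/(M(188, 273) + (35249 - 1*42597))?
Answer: 1/43978 ≈ 2.2739e-5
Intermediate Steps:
M(w, A) = 2 + A*w
1/(M(188, 273) + (35249 - 1*42597)) = 1/((2 + 273*188) + (35249 - 1*42597)) = 1/((2 + 51324) + (35249 - 42597)) = 1/(51326 - 7348) = 1/43978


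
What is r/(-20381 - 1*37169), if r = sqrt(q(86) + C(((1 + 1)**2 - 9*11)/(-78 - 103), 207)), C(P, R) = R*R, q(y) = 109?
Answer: -sqrt(42958)/57550 ≈ -0.0036014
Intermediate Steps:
C(P, R) = R**2
r = sqrt(42958) (r = sqrt(109 + 207**2) = sqrt(109 + 42849) = sqrt(42958) ≈ 207.26)
r/(-20381 - 1*37169) = sqrt(42958)/(-20381 - 1*37169) = sqrt(42958)/(-20381 - 37169) = sqrt(42958)/(-57550) = sqrt(42958)*(-1/57550) = -sqrt(42958)/57550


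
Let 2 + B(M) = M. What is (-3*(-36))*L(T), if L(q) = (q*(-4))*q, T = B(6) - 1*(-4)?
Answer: -27648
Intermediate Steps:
B(M) = -2 + M
T = 8 (T = (-2 + 6) - 1*(-4) = 4 + 4 = 8)
L(q) = -4*q**2 (L(q) = (-4*q)*q = -4*q**2)
(-3*(-36))*L(T) = (-3*(-36))*(-4*8**2) = 108*(-4*64) = 108*(-256) = -27648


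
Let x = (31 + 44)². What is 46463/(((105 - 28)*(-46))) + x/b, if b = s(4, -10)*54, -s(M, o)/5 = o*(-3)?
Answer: -880609/63756 ≈ -13.812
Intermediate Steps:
s(M, o) = 15*o (s(M, o) = -5*o*(-3) = -(-15)*o = 15*o)
x = 5625 (x = 75² = 5625)
b = -8100 (b = (15*(-10))*54 = -150*54 = -8100)
46463/(((105 - 28)*(-46))) + x/b = 46463/(((105 - 28)*(-46))) + 5625/(-8100) = 46463/((77*(-46))) + 5625*(-1/8100) = 46463/(-3542) - 25/36 = 46463*(-1/3542) - 25/36 = -46463/3542 - 25/36 = -880609/63756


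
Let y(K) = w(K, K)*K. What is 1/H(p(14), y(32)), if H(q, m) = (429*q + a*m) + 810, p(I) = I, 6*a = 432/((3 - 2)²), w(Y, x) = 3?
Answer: 1/13728 ≈ 7.2844e-5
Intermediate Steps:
a = 72 (a = (432/((3 - 2)²))/6 = (432/(1²))/6 = (432/1)/6 = (432*1)/6 = (⅙)*432 = 72)
y(K) = 3*K
H(q, m) = 810 + 72*m + 429*q (H(q, m) = (429*q + 72*m) + 810 = (72*m + 429*q) + 810 = 810 + 72*m + 429*q)
1/H(p(14), y(32)) = 1/(810 + 72*(3*32) + 429*14) = 1/(810 + 72*96 + 6006) = 1/(810 + 6912 + 6006) = 1/13728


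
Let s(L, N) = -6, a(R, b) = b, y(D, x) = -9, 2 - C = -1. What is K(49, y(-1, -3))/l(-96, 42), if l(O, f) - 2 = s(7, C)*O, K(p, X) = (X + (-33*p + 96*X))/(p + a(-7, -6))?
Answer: -1245/12427 ≈ -0.10019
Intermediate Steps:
C = 3 (C = 2 - 1*(-1) = 2 + 1 = 3)
K(p, X) = (-33*p + 97*X)/(-6 + p) (K(p, X) = (X + (-33*p + 96*X))/(p - 6) = (-33*p + 97*X)/(-6 + p))
l(O, f) = 2 - 6*O
K(49, y(-1, -3))/l(-96, 42) = ((-33*49 + 97*(-9))/(-6 + 49))/(2 - 6*(-96)) = ((-1617 - 873)/43)/(2 + 576) = ((1/43)*(-2490))/578 = -2490/43*1/578 = -1245/12427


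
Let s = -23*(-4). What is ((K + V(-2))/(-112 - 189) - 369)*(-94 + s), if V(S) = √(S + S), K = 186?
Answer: 222510/301 + 4*I/301 ≈ 739.24 + 0.013289*I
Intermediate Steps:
V(S) = √2*√S (V(S) = √(2*S) = √2*√S)
s = 92
((K + V(-2))/(-112 - 189) - 369)*(-94 + s) = ((186 + √2*√(-2))/(-112 - 189) - 369)*(-94 + 92) = ((186 + √2*(I*√2))/(-301) - 369)*(-2) = ((186 + 2*I)*(-1/301) - 369)*(-2) = ((-186/301 - 2*I/301) - 369)*(-2) = (-111255/301 - 2*I/301)*(-2) = 222510/301 + 4*I/301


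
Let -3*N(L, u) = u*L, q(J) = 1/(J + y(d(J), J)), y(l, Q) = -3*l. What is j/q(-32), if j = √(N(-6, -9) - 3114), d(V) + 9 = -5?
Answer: 60*I*√87 ≈ 559.64*I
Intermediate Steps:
d(V) = -14 (d(V) = -9 - 5 = -14)
q(J) = 1/(42 + J) (q(J) = 1/(J - 3*(-14)) = 1/(J + 42) = 1/(42 + J))
N(L, u) = -L*u/3 (N(L, u) = -u*L/3 = -L*u/3)
j = 6*I*√87 (j = √(-⅓*(-6)*(-9) - 3114) = √(-18 - 3114) = √(-3132) = 6*I*√87 ≈ 55.964*I)
j/q(-32) = (6*I*√87)/(1/(42 - 32)) = (6*I*√87)/(1/10) = (6*I*√87)/(⅒) = (6*I*√87)*10 = 60*I*√87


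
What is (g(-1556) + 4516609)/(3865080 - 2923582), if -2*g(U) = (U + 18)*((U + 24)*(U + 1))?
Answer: 1836474549/941498 ≈ 1950.6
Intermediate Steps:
g(U) = -(1 + U)*(18 + U)*(24 + U)/2 (g(U) = -(U + 18)*(U + 24)*(U + 1)/2 = -(18 + U)*(24 + U)*(1 + U)/2 = -(18 + U)*(1 + U)*(24 + U)/2 = -(1 + U)*(18 + U)*(24 + U)/2)
(g(-1556) + 4516609)/(3865080 - 2923582) = ((-216 - 237*(-1556) - 43/2*(-1556)² - ½*(-1556)³) + 4516609)/(3865080 - 2923582) = ((-216 + 368772 - 43/2*2421136 - ½*(-3767287616)) + 4516609)/941498 = ((-216 + 368772 - 52054424 + 1883643808) + 4516609)*(1/941498) = (1831957940 + 4516609)*(1/941498) = 1836474549*(1/941498) = 1836474549/941498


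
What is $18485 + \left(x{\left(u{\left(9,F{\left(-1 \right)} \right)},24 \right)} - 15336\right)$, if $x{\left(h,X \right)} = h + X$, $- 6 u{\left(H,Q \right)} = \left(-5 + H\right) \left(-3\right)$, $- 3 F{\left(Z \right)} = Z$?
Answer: $3175$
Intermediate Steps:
$F{\left(Z \right)} = - \frac{Z}{3}$
$u{\left(H,Q \right)} = - \frac{5}{2} + \frac{H}{2}$ ($u{\left(H,Q \right)} = - \frac{\left(-5 + H\right) \left(-3\right)}{6} = - \frac{15 - 3 H}{6} = - \frac{5}{2} + \frac{H}{2}$)
$x{\left(h,X \right)} = X + h$
$18485 + \left(x{\left(u{\left(9,F{\left(-1 \right)} \right)},24 \right)} - 15336\right) = 18485 + \left(\left(24 + \left(- \frac{5}{2} + \frac{1}{2} \cdot 9\right)\right) - 15336\right) = 18485 + \left(\left(24 + \left(- \frac{5}{2} + \frac{9}{2}\right)\right) - 15336\right) = 18485 + \left(\left(24 + 2\right) - 15336\right) = 18485 + \left(26 - 15336\right) = 18485 - 15310 = 3175$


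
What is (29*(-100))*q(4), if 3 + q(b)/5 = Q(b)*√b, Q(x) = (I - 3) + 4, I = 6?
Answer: -159500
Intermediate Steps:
Q(x) = 7 (Q(x) = (6 - 3) + 4 = 3 + 4 = 7)
q(b) = -15 + 35*√b (q(b) = -15 + 5*(7*√b) = -15 + 35*√b)
(29*(-100))*q(4) = (29*(-100))*(-15 + 35*√4) = -2900*(-15 + 35*2) = -2900*(-15 + 70) = -2900*55 = -159500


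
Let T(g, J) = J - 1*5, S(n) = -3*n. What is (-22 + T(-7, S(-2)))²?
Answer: 441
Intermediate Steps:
T(g, J) = -5 + J (T(g, J) = J - 5 = -5 + J)
(-22 + T(-7, S(-2)))² = (-22 + (-5 - 3*(-2)))² = (-22 + (-5 + 6))² = (-22 + 1)² = (-21)² = 441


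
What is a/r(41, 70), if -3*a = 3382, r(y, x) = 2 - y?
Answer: 3382/117 ≈ 28.906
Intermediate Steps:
a = -3382/3 (a = -1/3*3382 = -3382/3 ≈ -1127.3)
a/r(41, 70) = -3382/(3*(2 - 1*41)) = -3382/(3*(2 - 41)) = -3382/3/(-39) = -3382/3*(-1/39) = 3382/117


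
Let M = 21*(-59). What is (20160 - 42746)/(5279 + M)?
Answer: -11293/2020 ≈ -5.5906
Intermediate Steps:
M = -1239
(20160 - 42746)/(5279 + M) = (20160 - 42746)/(5279 - 1239) = -22586/4040 = -22586*1/4040 = -11293/2020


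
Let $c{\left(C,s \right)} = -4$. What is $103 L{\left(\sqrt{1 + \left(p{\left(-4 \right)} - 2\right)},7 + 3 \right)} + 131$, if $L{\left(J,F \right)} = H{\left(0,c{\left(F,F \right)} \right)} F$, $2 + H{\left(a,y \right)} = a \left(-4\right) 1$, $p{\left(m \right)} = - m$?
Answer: $-1929$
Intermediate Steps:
$H{\left(a,y \right)} = -2 - 4 a$ ($H{\left(a,y \right)} = -2 + a \left(-4\right) 1 = -2 + - 4 a 1 = -2 - 4 a$)
$L{\left(J,F \right)} = - 2 F$ ($L{\left(J,F \right)} = \left(-2 - 0\right) F = \left(-2 + 0\right) F = - 2 F$)
$103 L{\left(\sqrt{1 + \left(p{\left(-4 \right)} - 2\right)},7 + 3 \right)} + 131 = 103 \left(- 2 \left(7 + 3\right)\right) + 131 = 103 \left(\left(-2\right) 10\right) + 131 = 103 \left(-20\right) + 131 = -2060 + 131 = -1929$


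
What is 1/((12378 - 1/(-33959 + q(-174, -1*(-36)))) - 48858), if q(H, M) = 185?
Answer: -33774/1232075519 ≈ -2.7412e-5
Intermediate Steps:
1/((12378 - 1/(-33959 + q(-174, -1*(-36)))) - 48858) = 1/((12378 - 1/(-33959 + 185)) - 48858) = 1/((12378 - 1/(-33774)) - 48858) = 1/((12378 - 1*(-1/33774)) - 48858) = 1/((12378 + 1/33774) - 48858) = 1/(418054573/33774 - 48858) = 1/(-1232075519/33774) = -33774/1232075519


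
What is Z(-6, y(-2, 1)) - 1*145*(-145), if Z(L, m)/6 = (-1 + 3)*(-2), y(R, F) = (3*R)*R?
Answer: 21001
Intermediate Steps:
y(R, F) = 3*R²
Z(L, m) = -24 (Z(L, m) = 6*((-1 + 3)*(-2)) = 6*(2*(-2)) = 6*(-4) = -24)
Z(-6, y(-2, 1)) - 1*145*(-145) = -24 - 1*145*(-145) = -24 - 145*(-145) = -24 + 21025 = 21001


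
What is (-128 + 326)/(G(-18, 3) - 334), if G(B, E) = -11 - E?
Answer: -33/58 ≈ -0.56897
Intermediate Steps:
(-128 + 326)/(G(-18, 3) - 334) = (-128 + 326)/((-11 - 1*3) - 334) = 198/((-11 - 3) - 334) = 198/(-14 - 334) = 198/(-348) = 198*(-1/348) = -33/58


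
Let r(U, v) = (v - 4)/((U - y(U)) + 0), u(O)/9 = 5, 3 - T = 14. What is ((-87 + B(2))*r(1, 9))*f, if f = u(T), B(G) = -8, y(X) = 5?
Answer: 21375/4 ≈ 5343.8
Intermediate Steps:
T = -11 (T = 3 - 1*14 = 3 - 14 = -11)
u(O) = 45 (u(O) = 9*5 = 45)
f = 45
r(U, v) = (-4 + v)/(-5 + U) (r(U, v) = (v - 4)/((U - 1*5) + 0) = (-4 + v)/((U - 5) + 0) = (-4 + v)/((-5 + U) + 0) = (-4 + v)/(-5 + U))
((-87 + B(2))*r(1, 9))*f = ((-87 - 8)*((-4 + 9)/(-5 + 1)))*45 = -95*5/(-4)*45 = -(-95)*5/4*45 = -95*(-5/4)*45 = (475/4)*45 = 21375/4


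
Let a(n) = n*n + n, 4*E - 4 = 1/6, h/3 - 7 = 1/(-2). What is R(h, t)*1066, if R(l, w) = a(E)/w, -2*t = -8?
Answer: 652925/1152 ≈ 566.78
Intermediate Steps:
h = 39/2 (h = 21 + 3/(-2) = 21 + 3*(-½) = 21 - 3/2 = 39/2 ≈ 19.500)
E = 25/24 (E = 1 + (¼)/6 = 1 + (¼)*(⅙) = 1 + 1/24 = 25/24 ≈ 1.0417)
a(n) = n + n² (a(n) = n² + n = n + n²)
t = 4 (t = -½*(-8) = 4)
R(l, w) = 1225/(576*w) (R(l, w) = (25*(1 + 25/24)/24)/w = ((25/24)*(49/24))/w = 1225/(576*w))
R(h, t)*1066 = ((1225/576)/4)*1066 = ((1225/576)*(¼))*1066 = (1225/2304)*1066 = 652925/1152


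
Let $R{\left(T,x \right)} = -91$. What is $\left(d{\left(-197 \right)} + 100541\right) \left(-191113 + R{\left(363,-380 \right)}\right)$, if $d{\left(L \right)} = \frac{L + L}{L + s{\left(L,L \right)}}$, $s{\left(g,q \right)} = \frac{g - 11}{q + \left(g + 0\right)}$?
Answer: $- \frac{744073620865692}{38705} \approx -1.9224 \cdot 10^{10}$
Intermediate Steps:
$s{\left(g,q \right)} = \frac{-11 + g}{g + q}$ ($s{\left(g,q \right)} = \frac{-11 + g}{q + g} = \frac{-11 + g}{g + q}$)
$d{\left(L \right)} = \frac{2 L}{L + \frac{-11 + L}{2 L}}$ ($d{\left(L \right)} = \frac{L + L}{L + \frac{-11 + L}{L + L}} = \frac{2 L}{L + \frac{-11 + L}{2 L}}$)
$\left(d{\left(-197 \right)} + 100541\right) \left(-191113 + R{\left(363,-380 \right)}\right) = \left(\frac{4 \left(-197\right)^{2}}{-11 - 197 + 2 \left(-197\right)^{2}} + 100541\right) \left(-191113 - 91\right) = \left(4 \cdot 38809 \frac{1}{-11 - 197 + 2 \cdot 38809} + 100541\right) \left(-191204\right) = \left(4 \cdot 38809 \frac{1}{-11 - 197 + 77618} + 100541\right) \left(-191204\right) = \left(4 \cdot 38809 \cdot \frac{1}{77410} + 100541\right) \left(-191204\right) = \left(\frac{77618}{38705} + 100541\right) \left(-191204\right) = \frac{3891517023}{38705} \left(-191204\right) = - \frac{744073620865692}{38705}$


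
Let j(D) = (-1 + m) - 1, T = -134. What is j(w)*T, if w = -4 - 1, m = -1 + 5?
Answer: -268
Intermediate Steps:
m = 4
w = -5
j(D) = 2 (j(D) = (-1 + 4) - 1 = 3 - 1 = 2)
j(w)*T = 2*(-134) = -268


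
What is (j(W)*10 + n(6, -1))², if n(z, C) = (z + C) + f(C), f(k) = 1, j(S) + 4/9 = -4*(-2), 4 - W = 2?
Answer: 538756/81 ≈ 6651.3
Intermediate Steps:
W = 2 (W = 4 - 1*2 = 4 - 2 = 2)
j(S) = 68/9 (j(S) = -4/9 - 4*(-2) = -4/9 + 8 = 68/9)
n(z, C) = 1 + C + z (n(z, C) = (z + C) + 1 = (C + z) + 1 = 1 + C + z)
(j(W)*10 + n(6, -1))² = ((68/9)*10 + (1 - 1 + 6))² = (680/9 + 6)² = (734/9)² = 538756/81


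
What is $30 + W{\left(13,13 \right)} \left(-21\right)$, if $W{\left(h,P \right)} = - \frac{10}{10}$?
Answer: $51$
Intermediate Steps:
$W{\left(h,P \right)} = -1$ ($W{\left(h,P \right)} = \left(-10\right) \frac{1}{10} = -1$)
$30 + W{\left(13,13 \right)} \left(-21\right) = 30 - -21 = 30 + 21 = 51$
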